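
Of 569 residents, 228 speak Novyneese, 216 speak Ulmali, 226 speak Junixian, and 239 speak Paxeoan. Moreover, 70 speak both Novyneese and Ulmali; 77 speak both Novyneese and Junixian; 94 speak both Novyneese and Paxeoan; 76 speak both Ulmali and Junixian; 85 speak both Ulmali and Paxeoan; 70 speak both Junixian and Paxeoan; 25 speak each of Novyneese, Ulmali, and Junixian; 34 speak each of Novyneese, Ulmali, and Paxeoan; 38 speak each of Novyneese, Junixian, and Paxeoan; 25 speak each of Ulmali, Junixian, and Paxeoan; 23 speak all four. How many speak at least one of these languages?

By inclusion–exclusion:
|union| = 228 + 216 + 226 + 239 − 70 − 77 − 94 − 76 − 85 − 70 + 25 + 34 + 38 + 25 − 23 = 536

536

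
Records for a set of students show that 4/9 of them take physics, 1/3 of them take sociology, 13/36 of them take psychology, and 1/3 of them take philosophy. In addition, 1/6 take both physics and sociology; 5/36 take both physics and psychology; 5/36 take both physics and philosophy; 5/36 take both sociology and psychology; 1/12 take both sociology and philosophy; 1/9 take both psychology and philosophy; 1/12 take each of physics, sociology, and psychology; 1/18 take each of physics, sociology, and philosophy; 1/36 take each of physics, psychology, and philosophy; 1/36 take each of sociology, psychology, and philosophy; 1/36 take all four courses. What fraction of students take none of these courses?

5/36

Apply inclusion-exclusion:
P(≥1) = 4/9 + 1/3 + 13/36 + 1/3 − 1/6 − 5/36 − 5/36 − 5/36 − 1/12 − 1/9 + 1/12 + 1/18 + 1/36 + 1/36 − 1/36 = 31/36
P(none) = 1 − 31/36 = 5/36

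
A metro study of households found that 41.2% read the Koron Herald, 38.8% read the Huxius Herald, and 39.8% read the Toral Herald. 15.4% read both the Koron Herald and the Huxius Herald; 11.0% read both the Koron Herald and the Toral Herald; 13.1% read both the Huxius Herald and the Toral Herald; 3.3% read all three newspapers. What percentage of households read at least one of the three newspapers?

By inclusion–exclusion:
P(≥1) = 41.2 + 38.8 + 39.8 − 15.4 − 11.0 − 13.1 + 3.3 = 83.6%

83.6%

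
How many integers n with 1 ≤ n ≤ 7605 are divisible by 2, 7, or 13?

4596

⌊7605/2⌋ + ⌊7605/7⌋ + ⌊7605/13⌋ − ⌊7605/14⌋ − ⌊7605/26⌋ − ⌊7605/91⌋ + ⌊7605/182⌋ = 3802 + 1086 + 585 − 543 − 292 − 83 + 41 = 4596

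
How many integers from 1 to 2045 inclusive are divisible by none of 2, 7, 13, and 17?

floor(2045/2) + floor(2045/7) + floor(2045/13) + floor(2045/17) − floor(2045/14) − floor(2045/26) − floor(2045/34) − floor(2045/91) − floor(2045/119) − floor(2045/221) + floor(2045/182) + floor(2045/238) + floor(2045/442) + floor(2045/1547) − floor(2045/3094) = 1022 + 292 + 157 + 120 − 146 − 78 − 60 − 22 − 17 − 9 + 11 + 8 + 4 + 1 − 0 = 1283
2045 − 1283 = 762

762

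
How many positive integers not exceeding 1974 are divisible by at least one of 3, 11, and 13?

870

⌊1974/3⌋ + ⌊1974/11⌋ + ⌊1974/13⌋ − ⌊1974/33⌋ − ⌊1974/39⌋ − ⌊1974/143⌋ + ⌊1974/429⌋ = 658 + 179 + 151 − 59 − 50 − 13 + 4 = 870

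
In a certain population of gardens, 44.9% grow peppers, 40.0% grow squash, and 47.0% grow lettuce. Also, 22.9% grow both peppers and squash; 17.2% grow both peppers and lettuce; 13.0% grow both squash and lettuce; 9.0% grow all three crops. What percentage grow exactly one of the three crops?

52.7%

By inclusion–exclusion (exactly-one form):
P(exactly one) = 44.9 + 40.0 + 47.0 − 2·22.9 − 2·17.2 − 2·13.0 + 3·9.0 = 52.7%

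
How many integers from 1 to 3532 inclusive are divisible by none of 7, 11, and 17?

2590

Using inclusion–exclusion:
⌊3532/7⌋ + ⌊3532/11⌋ + ⌊3532/17⌋ − ⌊3532/77⌋ − ⌊3532/119⌋ − ⌊3532/187⌋ + ⌊3532/1309⌋ = 504 + 321 + 207 − 45 − 29 − 18 + 2 = 942
3532 − 942 = 2590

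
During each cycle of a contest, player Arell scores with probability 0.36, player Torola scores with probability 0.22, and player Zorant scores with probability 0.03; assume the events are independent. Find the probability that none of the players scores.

0.484224

P(none) = (1 − 0.36) × (1 − 0.22) × (1 − 0.03) = 0.64 × 0.78 × 0.97 = 0.484224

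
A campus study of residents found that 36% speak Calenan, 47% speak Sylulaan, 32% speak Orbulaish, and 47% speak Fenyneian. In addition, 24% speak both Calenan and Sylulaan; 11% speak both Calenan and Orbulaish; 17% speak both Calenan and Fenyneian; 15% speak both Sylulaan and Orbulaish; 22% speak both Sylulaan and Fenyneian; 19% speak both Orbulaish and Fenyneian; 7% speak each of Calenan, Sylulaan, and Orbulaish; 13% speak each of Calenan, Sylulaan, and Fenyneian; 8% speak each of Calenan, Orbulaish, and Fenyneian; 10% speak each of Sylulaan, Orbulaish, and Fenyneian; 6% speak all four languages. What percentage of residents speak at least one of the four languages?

86%

P(≥1) = 36 + 47 + 32 + 47 − 24 − 11 − 17 − 15 − 22 − 19 + 7 + 13 + 8 + 10 − 6 = 86%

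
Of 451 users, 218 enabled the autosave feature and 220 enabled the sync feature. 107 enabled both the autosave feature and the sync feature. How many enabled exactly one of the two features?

Using the inclusion–exclusion count for exactly one event:
N(exactly one) = 218 + 220 − 2·107 = 224

224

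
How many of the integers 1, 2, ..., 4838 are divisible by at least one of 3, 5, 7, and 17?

⌊4838/3⌋ + ⌊4838/5⌋ + ⌊4838/7⌋ + ⌊4838/17⌋ − ⌊4838/15⌋ − ⌊4838/21⌋ − ⌊4838/51⌋ − ⌊4838/35⌋ − ⌊4838/85⌋ − ⌊4838/119⌋ + ⌊4838/105⌋ + ⌊4838/255⌋ + ⌊4838/357⌋ + ⌊4838/595⌋ − ⌊4838/1785⌋ = 1612 + 967 + 691 + 284 − 322 − 230 − 94 − 138 − 56 − 40 + 46 + 18 + 13 + 8 − 2 = 2757

2757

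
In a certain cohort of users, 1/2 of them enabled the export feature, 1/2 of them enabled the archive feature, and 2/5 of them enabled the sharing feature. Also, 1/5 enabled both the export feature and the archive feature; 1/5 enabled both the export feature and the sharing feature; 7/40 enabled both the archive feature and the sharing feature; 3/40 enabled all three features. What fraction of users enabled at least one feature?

Inclusion–exclusion gives
P(≥1) = 1/2 + 1/2 + 2/5 − 1/5 − 1/5 − 7/40 + 3/40 = 9/10

9/10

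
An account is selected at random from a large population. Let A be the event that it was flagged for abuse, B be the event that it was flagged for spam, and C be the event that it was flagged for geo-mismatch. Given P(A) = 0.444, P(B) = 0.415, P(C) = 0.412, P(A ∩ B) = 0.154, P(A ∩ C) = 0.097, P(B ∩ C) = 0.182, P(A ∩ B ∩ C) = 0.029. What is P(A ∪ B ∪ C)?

0.867

P(A ∪ B ∪ C) = 0.444 + 0.415 + 0.412 − 0.154 − 0.097 − 0.182 + 0.029 = 0.867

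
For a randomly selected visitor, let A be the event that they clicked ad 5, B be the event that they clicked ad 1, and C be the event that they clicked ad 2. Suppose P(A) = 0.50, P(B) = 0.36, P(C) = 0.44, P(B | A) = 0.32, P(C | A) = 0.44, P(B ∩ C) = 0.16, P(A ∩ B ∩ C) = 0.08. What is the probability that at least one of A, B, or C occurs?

0.84

P(A ∩ B) = P(A)·P(B|A) = 0.50 × 0.32 = 0.16
P(A ∩ C) = P(A)·P(C|A) = 0.50 × 0.44 = 0.22
P(A ∪ B ∪ C) = 0.50 + 0.36 + 0.44 − 0.16 − 0.22 − 0.16 + 0.08 = 0.84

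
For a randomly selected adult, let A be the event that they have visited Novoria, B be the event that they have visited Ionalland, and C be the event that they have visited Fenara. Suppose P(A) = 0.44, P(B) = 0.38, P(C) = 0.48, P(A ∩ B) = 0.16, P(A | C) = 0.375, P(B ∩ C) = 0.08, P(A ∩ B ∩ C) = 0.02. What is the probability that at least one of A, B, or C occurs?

0.90

P(A ∩ C) = P(C)·P(A|C) = 0.48 × 0.375 = 0.18
P(A ∪ B ∪ C) = 0.44 + 0.38 + 0.48 − 0.16 − 0.18 − 0.08 + 0.02 = 0.90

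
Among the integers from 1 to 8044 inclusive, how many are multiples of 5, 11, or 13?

2643

floor(8044/5) + floor(8044/11) + floor(8044/13) − floor(8044/55) − floor(8044/65) − floor(8044/143) + floor(8044/715) = 1608 + 731 + 618 − 146 − 123 − 56 + 11 = 2643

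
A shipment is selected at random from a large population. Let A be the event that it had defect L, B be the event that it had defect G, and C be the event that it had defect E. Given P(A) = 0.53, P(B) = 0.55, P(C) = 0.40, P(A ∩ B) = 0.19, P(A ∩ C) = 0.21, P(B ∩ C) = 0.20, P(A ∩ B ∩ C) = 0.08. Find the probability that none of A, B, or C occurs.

0.04

By inclusion–exclusion:
P(A ∪ B ∪ C) = 0.53 + 0.55 + 0.40 − 0.19 − 0.21 − 0.20 + 0.08 = 0.96
P(none) = 1 − 0.96 = 0.04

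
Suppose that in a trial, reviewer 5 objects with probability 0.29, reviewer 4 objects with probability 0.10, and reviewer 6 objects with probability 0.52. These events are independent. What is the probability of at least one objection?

P(none) = (1 − 0.29) × (1 − 0.10) × (1 − 0.52) = 0.71 × 0.90 × 0.48 = 0.30672
P(at least one) = 1 − 0.30672 = 0.69328

0.69328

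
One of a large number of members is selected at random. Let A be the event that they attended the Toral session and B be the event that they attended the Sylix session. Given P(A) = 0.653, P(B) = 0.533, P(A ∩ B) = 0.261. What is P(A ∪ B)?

0.925

Using inclusion–exclusion:
P(A ∪ B) = 0.653 + 0.533 − 0.261 = 0.925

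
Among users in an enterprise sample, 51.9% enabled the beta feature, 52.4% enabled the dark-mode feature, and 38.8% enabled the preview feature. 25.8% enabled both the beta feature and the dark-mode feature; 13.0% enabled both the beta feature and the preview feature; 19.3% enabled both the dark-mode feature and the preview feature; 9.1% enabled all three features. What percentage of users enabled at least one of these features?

P(union) = 51.9 + 52.4 + 38.8 − 25.8 − 13.0 − 19.3 + 9.1 = 94.1%

94.1%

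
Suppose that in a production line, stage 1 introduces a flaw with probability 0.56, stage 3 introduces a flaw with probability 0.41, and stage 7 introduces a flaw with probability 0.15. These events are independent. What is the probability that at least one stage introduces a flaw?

0.77934

Independence gives P(none) = ∏(1 − pᵢ).
P(none) = (1 − 0.56) × (1 − 0.41) × (1 − 0.15) = 0.44 × 0.59 × 0.85 = 0.22066
P(at least one) = 1 − 0.22066 = 0.77934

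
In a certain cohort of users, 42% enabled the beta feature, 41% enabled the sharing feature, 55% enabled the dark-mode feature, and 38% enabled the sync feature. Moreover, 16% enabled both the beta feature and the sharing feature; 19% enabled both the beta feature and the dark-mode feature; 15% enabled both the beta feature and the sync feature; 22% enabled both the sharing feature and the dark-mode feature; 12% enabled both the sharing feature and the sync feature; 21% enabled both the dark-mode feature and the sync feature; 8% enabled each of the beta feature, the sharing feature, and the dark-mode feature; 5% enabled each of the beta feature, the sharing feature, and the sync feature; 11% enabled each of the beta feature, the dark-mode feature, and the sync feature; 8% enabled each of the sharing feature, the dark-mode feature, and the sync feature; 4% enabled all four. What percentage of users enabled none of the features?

1%

Apply inclusion-exclusion:
P(at least one) = 42 + 41 + 55 + 38 − 16 − 19 − 15 − 22 − 12 − 21 + 8 + 5 + 11 + 8 − 4 = 99%
P(none) = 100% − 99% = 1%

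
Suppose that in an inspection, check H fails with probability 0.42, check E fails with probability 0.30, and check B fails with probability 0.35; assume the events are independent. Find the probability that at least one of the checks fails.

0.7361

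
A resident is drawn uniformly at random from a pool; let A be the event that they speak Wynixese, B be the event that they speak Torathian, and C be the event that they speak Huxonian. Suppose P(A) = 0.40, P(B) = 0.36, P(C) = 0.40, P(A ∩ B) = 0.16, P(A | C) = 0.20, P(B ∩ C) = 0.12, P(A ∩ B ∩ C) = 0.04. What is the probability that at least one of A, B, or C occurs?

0.84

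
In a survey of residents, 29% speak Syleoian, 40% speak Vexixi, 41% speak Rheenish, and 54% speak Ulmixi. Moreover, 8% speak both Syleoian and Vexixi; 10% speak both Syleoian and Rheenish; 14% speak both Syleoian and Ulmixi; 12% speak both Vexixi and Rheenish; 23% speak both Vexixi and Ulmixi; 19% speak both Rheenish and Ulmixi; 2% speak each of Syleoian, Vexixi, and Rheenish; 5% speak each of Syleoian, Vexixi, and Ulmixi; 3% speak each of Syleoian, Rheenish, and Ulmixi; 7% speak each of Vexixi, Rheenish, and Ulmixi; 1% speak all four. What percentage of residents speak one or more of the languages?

94%

By inclusion-exclusion,
P(at least one) = 29 + 40 + 41 + 54 − 8 − 10 − 14 − 12 − 23 − 19 + 2 + 5 + 3 + 7 − 1 = 94%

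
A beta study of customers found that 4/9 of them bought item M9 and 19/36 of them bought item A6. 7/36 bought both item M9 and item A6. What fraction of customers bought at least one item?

By inclusion–exclusion:
P(union) = 4/9 + 19/36 − 7/36 = 7/9

7/9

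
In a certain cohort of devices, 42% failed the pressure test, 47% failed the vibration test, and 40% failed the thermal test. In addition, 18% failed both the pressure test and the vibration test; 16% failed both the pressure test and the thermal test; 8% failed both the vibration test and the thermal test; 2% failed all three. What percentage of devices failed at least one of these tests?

89%

P(union) = 42 + 47 + 40 − 18 − 16 − 8 + 2 = 89%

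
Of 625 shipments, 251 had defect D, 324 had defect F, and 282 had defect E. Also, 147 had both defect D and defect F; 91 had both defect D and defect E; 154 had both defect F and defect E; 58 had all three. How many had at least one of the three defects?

523

Inclusion–exclusion gives
|union| = 251 + 324 + 282 − 147 − 91 − 154 + 58 = 523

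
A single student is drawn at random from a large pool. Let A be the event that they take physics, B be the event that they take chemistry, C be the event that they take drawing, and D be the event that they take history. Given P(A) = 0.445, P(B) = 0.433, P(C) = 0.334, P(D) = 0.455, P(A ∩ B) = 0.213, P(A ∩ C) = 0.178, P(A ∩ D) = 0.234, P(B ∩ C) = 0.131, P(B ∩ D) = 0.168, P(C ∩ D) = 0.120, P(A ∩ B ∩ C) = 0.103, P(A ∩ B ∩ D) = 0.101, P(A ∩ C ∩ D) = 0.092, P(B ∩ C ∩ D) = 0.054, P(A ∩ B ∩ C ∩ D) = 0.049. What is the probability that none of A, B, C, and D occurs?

0.076

Using inclusion–exclusion:
P(A ∪ B ∪ C ∪ D) = 0.445 + 0.433 + 0.334 + 0.455 − 0.213 − 0.178 − 0.234 − 0.131 − 0.168 − 0.120 + 0.103 + 0.101 + 0.092 + 0.054 − 0.049 = 0.924
P(none) = 1 − 0.924 = 0.076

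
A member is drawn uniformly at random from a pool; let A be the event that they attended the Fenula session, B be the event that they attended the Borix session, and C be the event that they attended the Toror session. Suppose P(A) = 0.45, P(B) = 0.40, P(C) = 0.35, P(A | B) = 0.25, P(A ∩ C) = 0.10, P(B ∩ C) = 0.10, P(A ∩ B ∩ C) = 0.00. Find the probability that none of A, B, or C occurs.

P(A ∩ B) = P(B)·P(A|B) = 0.40 × 0.25 = 0.10
By inclusion-exclusion,
P(A ∪ B ∪ C) = 0.45 + 0.40 + 0.35 − 0.10 − 0.10 − 0.10 + 0.00 = 0.90
P(none) = 1 − 0.90 = 0.10

0.10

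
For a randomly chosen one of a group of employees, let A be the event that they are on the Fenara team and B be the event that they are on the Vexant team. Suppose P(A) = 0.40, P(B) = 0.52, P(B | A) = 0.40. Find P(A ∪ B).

P(A ∩ B) = P(A)·P(B|A) = 0.40 × 0.40 = 0.16
Apply inclusion-exclusion:
P(A ∪ B) = 0.40 + 0.52 − 0.16 = 0.76

0.76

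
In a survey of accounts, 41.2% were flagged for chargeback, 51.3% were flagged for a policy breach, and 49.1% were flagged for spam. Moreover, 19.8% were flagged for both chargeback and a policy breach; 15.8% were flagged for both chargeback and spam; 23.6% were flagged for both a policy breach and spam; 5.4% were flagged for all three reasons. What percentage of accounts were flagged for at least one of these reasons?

By inclusion-exclusion,
P(at least one) = 41.2 + 51.3 + 49.1 − 19.8 − 15.8 − 23.6 + 5.4 = 87.8%

87.8%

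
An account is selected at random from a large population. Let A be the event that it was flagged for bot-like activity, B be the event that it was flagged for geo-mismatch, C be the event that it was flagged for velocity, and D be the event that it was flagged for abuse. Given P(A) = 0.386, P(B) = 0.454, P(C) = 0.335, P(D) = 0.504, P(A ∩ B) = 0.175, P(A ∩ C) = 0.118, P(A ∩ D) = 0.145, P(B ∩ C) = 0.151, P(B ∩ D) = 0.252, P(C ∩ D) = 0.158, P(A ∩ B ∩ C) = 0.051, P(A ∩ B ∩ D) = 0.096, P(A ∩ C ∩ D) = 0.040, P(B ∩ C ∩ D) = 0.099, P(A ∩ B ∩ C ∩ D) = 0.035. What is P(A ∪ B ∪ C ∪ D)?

0.931

Apply inclusion-exclusion:
P(A ∪ B ∪ C ∪ D) = 0.386 + 0.454 + 0.335 + 0.504 − 0.175 − 0.118 − 0.145 − 0.151 − 0.252 − 0.158 + 0.051 + 0.096 + 0.040 + 0.099 − 0.035 = 0.931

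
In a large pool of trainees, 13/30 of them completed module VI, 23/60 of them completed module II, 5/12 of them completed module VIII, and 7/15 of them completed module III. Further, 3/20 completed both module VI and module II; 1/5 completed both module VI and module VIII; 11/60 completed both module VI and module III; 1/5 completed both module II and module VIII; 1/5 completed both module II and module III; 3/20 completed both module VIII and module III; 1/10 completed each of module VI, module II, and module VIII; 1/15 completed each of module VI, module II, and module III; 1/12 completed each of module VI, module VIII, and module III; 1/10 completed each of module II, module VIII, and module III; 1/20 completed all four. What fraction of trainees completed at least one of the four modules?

11/12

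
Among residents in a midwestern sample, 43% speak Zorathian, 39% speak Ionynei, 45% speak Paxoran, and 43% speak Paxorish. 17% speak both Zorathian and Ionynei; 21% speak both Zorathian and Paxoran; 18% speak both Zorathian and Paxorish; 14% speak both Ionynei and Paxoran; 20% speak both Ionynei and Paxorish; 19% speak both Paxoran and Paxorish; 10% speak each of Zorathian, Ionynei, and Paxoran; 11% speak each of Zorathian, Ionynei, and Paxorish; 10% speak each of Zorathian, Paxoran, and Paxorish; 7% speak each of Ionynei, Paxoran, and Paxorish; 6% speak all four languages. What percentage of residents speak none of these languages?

7%

By inclusion-exclusion,
P(union) = 43 + 39 + 45 + 43 − 17 − 21 − 18 − 14 − 20 − 19 + 10 + 11 + 10 + 7 − 6 = 93%
P(none) = 100% − 93% = 7%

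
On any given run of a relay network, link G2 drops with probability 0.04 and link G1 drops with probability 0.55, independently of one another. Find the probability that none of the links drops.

0.432

P(none) = (1 − 0.04) × (1 − 0.55) = 0.96 × 0.45 = 0.432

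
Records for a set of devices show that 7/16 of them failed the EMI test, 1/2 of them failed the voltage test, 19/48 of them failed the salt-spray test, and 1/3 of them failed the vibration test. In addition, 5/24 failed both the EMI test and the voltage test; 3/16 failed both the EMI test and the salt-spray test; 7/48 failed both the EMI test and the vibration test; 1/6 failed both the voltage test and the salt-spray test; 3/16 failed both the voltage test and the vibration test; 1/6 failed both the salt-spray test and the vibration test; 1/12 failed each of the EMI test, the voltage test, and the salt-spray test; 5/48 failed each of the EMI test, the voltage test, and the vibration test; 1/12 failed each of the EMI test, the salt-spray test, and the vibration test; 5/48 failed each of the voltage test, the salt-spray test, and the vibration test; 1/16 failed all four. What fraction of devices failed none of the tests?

P(≥1) = 7/16 + 1/2 + 19/48 + 1/3 − 5/24 − 3/16 − 7/48 − 1/6 − 3/16 − 1/6 + 1/12 + 5/48 + 1/12 + 5/48 − 1/16 = 11/12
P(none) = 1 − 11/12 = 1/12

1/12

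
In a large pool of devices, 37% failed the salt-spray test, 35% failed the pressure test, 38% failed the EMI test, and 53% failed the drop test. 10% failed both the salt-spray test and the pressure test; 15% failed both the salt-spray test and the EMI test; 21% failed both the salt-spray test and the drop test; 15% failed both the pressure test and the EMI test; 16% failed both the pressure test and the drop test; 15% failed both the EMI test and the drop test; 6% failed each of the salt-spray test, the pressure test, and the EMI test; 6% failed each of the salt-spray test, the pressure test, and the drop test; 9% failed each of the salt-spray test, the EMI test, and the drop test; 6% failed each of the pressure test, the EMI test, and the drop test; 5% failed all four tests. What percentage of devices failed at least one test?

93%

By inclusion-exclusion,
P(union) = 37 + 35 + 38 + 53 − 10 − 15 − 21 − 15 − 16 − 15 + 6 + 6 + 9 + 6 − 5 = 93%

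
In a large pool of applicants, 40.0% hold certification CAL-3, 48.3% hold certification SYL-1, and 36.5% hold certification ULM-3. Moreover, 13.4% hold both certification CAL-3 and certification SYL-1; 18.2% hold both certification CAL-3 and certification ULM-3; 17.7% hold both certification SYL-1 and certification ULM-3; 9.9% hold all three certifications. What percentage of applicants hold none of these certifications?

14.6%

P(≥1) = 40.0 + 48.3 + 36.5 − 13.4 − 18.2 − 17.7 + 9.9 = 85.4%
P(none) = 100% − 85.4% = 14.6%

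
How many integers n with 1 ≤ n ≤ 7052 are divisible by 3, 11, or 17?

3029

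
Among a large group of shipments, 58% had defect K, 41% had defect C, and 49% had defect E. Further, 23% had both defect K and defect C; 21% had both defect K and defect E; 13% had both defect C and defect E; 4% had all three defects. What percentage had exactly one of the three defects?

46%

By inclusion–exclusion (exactly-one form):
P(exactly one) = 58 + 41 + 49 − 2·23 − 2·21 − 2·13 + 3·4 = 46%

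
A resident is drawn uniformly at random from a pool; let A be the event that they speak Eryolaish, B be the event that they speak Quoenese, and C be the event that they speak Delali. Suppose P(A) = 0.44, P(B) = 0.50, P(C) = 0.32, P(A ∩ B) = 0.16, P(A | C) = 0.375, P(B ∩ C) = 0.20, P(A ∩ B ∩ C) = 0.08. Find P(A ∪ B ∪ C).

0.86

P(A ∩ C) = P(C)·P(A|C) = 0.32 × 0.375 = 0.12
P(A ∪ B ∪ C) = 0.44 + 0.50 + 0.32 − 0.16 − 0.12 − 0.20 + 0.08 = 0.86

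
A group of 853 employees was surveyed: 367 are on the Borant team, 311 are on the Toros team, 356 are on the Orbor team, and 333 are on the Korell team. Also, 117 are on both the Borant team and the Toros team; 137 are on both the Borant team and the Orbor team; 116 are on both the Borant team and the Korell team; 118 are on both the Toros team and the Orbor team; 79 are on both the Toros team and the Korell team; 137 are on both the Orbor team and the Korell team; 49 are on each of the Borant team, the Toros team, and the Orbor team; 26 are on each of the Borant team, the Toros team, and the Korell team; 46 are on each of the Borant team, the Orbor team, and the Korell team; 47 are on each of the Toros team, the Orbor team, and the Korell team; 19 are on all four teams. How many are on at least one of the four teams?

|union| = 367 + 311 + 356 + 333 − 117 − 137 − 116 − 118 − 79 − 137 + 49 + 26 + 46 + 47 − 19 = 812

812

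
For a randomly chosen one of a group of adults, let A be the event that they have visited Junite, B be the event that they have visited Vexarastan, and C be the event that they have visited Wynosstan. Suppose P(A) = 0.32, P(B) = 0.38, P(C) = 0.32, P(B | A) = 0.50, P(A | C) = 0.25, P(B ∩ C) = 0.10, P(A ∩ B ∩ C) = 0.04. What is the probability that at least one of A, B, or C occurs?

P(A ∩ B) = P(A)·P(B|A) = 0.32 × 0.50 = 0.16
P(A ∩ C) = P(C)·P(A|C) = 0.32 × 0.25 = 0.08
Apply inclusion-exclusion:
P(A ∪ B ∪ C) = 0.32 + 0.38 + 0.32 − 0.16 − 0.08 − 0.10 + 0.04 = 0.72

0.72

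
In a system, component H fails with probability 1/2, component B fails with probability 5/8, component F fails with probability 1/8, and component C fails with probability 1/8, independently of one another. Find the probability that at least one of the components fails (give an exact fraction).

P(none) = (1 − 1/2) × (1 − 5/8) × (1 − 1/8) × (1 − 1/8) = 1/2 × 3/8 × 7/8 × 7/8 = 147/1024
P(at least one) = 1 − 147/1024 = 877/1024

877/1024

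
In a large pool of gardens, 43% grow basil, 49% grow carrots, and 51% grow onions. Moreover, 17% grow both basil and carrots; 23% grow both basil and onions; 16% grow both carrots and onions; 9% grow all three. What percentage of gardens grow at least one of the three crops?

96%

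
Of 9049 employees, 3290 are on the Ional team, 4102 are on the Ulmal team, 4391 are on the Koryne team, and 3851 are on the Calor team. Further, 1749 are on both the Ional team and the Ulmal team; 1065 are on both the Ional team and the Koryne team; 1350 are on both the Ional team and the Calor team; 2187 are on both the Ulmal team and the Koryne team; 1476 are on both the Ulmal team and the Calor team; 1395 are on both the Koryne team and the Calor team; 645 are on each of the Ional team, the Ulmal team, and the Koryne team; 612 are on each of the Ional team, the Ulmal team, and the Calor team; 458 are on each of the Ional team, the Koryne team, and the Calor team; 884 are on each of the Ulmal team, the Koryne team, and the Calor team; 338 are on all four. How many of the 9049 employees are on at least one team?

By inclusion-exclusion,
N(≥1) = 3290 + 4102 + 4391 + 3851 − 1749 − 1065 − 1350 − 2187 − 1476 − 1395 + 645 + 612 + 458 + 884 − 338 = 8673

8673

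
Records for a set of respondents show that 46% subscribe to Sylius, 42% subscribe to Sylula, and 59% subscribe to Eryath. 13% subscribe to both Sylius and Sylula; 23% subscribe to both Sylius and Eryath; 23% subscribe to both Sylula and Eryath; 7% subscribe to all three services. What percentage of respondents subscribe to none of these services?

By inclusion-exclusion,
P(at least one) = 46 + 42 + 59 − 13 − 23 − 23 + 7 = 95%
P(none) = 100% − 95% = 5%

5%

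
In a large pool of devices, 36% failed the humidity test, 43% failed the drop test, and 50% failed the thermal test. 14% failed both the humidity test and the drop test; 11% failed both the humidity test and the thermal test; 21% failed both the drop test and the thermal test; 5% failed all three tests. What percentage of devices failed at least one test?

88%

P(at least one) = 36 + 43 + 50 − 14 − 11 − 21 + 5 = 88%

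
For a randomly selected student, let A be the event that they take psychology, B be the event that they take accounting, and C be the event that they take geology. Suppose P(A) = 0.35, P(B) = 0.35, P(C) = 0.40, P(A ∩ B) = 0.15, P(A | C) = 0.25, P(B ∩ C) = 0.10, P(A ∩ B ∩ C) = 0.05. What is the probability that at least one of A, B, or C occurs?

P(A ∩ C) = P(C)·P(A|C) = 0.40 × 0.25 = 0.10
P(A ∪ B ∪ C) = 0.35 + 0.35 + 0.40 − 0.15 − 0.10 − 0.10 + 0.05 = 0.80

0.80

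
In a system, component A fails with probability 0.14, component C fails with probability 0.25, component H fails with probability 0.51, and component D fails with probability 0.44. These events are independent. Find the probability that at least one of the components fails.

P(none) = (1 − 0.14) × (1 − 0.25) × (1 − 0.51) × (1 − 0.44) = 0.86 × 0.75 × 0.49 × 0.56 = 0.176988
P(at least one) = 1 − 0.176988 = 0.823012

0.823012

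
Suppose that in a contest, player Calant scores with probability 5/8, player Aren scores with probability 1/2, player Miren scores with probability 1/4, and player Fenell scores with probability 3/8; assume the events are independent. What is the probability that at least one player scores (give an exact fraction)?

Independence gives P(none) = ∏(1 − pᵢ).
P(none) = (1 − 5/8) × (1 − 1/2) × (1 − 1/4) × (1 − 3/8) = 3/8 × 1/2 × 3/4 × 5/8 = 45/512
P(at least one) = 1 − 45/512 = 467/512

467/512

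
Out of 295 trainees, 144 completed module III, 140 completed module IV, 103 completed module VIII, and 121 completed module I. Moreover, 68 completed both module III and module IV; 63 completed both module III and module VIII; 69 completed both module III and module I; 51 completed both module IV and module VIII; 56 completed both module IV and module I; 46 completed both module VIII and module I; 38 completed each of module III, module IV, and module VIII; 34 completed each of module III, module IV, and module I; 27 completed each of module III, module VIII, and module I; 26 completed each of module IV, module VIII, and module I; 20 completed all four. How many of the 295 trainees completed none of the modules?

35

|union| = 144 + 140 + 103 + 121 − 68 − 63 − 69 − 51 − 56 − 46 + 38 + 34 + 27 + 26 − 20 = 260
None: 295 − 260 = 35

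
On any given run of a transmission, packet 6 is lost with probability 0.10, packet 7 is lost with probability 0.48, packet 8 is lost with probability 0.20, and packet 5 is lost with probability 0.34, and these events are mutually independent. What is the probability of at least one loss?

P(none) = (1 − 0.10) × (1 − 0.48) × (1 − 0.20) × (1 − 0.34) = 0.90 × 0.52 × 0.80 × 0.66 = 0.247104
P(at least one) = 1 − 0.247104 = 0.752896

0.752896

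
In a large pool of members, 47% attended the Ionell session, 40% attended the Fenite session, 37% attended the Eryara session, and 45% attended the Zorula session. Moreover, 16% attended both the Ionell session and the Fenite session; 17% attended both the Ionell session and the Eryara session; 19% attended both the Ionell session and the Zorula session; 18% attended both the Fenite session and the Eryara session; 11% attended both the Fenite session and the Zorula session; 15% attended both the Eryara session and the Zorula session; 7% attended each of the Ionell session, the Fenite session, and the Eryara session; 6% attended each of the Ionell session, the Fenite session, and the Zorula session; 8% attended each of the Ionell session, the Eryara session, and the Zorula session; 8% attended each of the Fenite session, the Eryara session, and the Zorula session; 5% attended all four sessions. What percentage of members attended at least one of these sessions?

Using inclusion–exclusion:
P(union) = 47 + 40 + 37 + 45 − 16 − 17 − 19 − 18 − 11 − 15 + 7 + 6 + 8 + 8 − 5 = 97%

97%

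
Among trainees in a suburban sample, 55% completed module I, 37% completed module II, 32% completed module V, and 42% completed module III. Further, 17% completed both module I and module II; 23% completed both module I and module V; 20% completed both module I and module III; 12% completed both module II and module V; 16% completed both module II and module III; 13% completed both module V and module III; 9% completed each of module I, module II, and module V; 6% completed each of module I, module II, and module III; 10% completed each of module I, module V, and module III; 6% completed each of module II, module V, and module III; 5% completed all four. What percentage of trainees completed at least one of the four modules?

91%

P(union) = 55 + 37 + 32 + 42 − 17 − 23 − 20 − 12 − 16 − 13 + 9 + 6 + 10 + 6 − 5 = 91%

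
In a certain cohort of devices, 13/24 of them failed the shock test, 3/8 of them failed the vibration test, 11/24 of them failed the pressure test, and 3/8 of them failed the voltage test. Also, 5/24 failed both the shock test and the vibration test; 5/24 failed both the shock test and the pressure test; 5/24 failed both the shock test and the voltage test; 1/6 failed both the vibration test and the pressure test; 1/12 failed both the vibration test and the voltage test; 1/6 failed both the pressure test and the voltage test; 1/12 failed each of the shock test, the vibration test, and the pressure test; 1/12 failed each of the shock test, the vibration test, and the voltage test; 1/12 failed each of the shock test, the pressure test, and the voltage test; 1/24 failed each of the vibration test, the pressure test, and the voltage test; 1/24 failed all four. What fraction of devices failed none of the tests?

1/24

P(at least one) = 13/24 + 3/8 + 11/24 + 3/8 − 5/24 − 5/24 − 5/24 − 1/6 − 1/12 − 1/6 + 1/12 + 1/12 + 1/12 + 1/24 − 1/24 = 23/24
P(none) = 1 − 23/24 = 1/24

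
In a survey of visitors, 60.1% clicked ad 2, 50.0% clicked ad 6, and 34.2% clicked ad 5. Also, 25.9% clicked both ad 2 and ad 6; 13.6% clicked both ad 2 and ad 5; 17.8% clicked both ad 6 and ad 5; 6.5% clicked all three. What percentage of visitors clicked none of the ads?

By inclusion–exclusion:
P(union) = 60.1 + 50.0 + 34.2 − 25.9 − 13.6 − 17.8 + 6.5 = 93.5%
P(none) = 100% − 93.5% = 6.5%

6.5%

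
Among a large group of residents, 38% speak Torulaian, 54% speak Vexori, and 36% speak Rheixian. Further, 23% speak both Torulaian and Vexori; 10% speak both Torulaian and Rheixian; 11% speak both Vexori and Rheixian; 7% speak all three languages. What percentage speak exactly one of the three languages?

P(exactly one) = 38 + 54 + 36 − 2·23 − 2·10 − 2·11 + 3·7 = 61%

61%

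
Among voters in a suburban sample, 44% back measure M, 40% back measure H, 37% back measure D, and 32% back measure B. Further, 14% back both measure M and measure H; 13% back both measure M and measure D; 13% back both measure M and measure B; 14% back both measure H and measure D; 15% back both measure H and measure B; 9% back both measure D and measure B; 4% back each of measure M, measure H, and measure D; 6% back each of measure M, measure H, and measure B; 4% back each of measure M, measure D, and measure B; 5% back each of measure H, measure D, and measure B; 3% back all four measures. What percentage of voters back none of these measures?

9%

P(≥1) = 44 + 40 + 37 + 32 − 14 − 13 − 13 − 14 − 15 − 9 + 4 + 6 + 4 + 5 − 3 = 91%
P(none) = 100% − 91% = 9%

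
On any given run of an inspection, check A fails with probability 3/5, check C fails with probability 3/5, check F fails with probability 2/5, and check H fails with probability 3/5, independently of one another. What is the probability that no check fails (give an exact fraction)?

P(none) = (1 − 3/5) × (1 − 3/5) × (1 − 2/5) × (1 − 3/5) = 2/5 × 2/5 × 3/5 × 2/5 = 24/625

24/625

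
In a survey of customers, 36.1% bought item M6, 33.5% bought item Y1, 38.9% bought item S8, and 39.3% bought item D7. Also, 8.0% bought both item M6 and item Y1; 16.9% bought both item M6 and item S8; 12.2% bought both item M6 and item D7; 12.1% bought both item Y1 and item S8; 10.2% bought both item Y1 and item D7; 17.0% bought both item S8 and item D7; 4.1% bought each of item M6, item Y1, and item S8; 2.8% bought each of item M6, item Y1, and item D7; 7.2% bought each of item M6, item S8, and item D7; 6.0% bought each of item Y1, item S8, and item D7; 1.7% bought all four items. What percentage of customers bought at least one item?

89.8%

Apply inclusion-exclusion:
P(at least one) = 36.1 + 33.5 + 38.9 + 39.3 − 8.0 − 16.9 − 12.2 − 12.1 − 10.2 − 17.0 + 4.1 + 2.8 + 7.2 + 6.0 − 1.7 = 89.8%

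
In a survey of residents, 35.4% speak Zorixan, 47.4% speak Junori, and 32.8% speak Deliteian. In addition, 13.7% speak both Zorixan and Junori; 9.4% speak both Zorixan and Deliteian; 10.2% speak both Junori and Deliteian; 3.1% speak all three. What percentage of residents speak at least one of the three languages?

Apply inclusion-exclusion:
P(at least one) = 35.4 + 47.4 + 32.8 − 13.7 − 9.4 − 10.2 + 3.1 = 85.4%

85.4%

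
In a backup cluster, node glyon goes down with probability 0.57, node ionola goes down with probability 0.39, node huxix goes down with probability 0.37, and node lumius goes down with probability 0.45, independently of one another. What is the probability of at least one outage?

0.90911305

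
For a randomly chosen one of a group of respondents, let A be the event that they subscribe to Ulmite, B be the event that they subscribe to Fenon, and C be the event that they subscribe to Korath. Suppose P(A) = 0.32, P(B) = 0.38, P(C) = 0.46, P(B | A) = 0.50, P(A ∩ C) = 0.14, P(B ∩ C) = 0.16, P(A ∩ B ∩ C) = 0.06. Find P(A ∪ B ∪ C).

P(A ∩ B) = P(A)·P(B|A) = 0.32 × 0.50 = 0.16
P(A ∪ B ∪ C) = 0.32 + 0.38 + 0.46 − 0.16 − 0.14 − 0.16 + 0.06 = 0.76

0.76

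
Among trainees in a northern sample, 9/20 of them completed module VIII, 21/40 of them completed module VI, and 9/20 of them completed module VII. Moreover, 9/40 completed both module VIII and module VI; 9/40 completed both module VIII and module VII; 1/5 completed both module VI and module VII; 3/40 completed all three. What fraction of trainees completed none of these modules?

3/20

By inclusion-exclusion,
P(≥1) = 9/20 + 21/40 + 9/20 − 9/40 − 9/40 − 1/5 + 3/40 = 17/20
P(none) = 1 − 17/20 = 3/20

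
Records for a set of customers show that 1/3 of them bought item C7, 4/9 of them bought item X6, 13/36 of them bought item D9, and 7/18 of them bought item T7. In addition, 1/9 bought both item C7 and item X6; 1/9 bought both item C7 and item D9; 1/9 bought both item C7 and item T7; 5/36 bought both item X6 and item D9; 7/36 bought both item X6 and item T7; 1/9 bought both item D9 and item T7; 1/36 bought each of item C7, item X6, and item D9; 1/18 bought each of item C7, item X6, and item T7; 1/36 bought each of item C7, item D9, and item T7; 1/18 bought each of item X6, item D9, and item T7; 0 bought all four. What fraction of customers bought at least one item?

P(≥1) = 1/3 + 4/9 + 13/36 + 7/18 − 1/9 − 1/9 − 1/9 − 5/36 − 7/36 − 1/9 + 1/36 + 1/18 + 1/36 + 1/18 − 0 = 11/12

11/12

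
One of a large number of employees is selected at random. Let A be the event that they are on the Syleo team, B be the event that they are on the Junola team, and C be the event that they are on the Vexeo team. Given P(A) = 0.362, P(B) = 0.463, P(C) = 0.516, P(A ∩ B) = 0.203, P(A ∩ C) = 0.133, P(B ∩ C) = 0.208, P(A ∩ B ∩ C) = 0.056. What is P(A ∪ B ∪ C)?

Apply inclusion-exclusion:
P(A ∪ B ∪ C) = 0.362 + 0.463 + 0.516 − 0.203 − 0.133 − 0.208 + 0.056 = 0.853

0.853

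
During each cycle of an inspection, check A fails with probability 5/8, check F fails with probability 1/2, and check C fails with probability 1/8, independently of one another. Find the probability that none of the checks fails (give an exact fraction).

P(none) = (1 − 5/8) × (1 − 1/2) × (1 − 1/8) = 3/8 × 1/2 × 7/8 = 21/128

21/128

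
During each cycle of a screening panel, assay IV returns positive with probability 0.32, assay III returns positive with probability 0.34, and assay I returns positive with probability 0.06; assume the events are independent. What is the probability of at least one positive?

Since the events are independent, P(none) is the product of the individual non-occurrence probabilities.
P(none) = (1 − 0.32) × (1 − 0.34) × (1 − 0.06) = 0.68 × 0.66 × 0.94 = 0.421872
P(at least one) = 1 − 0.421872 = 0.578128

0.578128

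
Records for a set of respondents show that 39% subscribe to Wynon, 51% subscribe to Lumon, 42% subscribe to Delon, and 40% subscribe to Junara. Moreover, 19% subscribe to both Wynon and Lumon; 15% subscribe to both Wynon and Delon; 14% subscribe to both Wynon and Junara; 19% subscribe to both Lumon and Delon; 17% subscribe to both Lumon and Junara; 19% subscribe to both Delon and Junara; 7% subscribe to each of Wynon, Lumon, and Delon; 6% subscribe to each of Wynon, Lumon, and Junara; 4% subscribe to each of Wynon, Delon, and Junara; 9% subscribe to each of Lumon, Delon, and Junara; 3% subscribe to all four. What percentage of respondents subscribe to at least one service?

92%

Inclusion–exclusion gives
P(union) = 39 + 51 + 42 + 40 − 19 − 15 − 14 − 19 − 17 − 19 + 7 + 6 + 4 + 9 − 3 = 92%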